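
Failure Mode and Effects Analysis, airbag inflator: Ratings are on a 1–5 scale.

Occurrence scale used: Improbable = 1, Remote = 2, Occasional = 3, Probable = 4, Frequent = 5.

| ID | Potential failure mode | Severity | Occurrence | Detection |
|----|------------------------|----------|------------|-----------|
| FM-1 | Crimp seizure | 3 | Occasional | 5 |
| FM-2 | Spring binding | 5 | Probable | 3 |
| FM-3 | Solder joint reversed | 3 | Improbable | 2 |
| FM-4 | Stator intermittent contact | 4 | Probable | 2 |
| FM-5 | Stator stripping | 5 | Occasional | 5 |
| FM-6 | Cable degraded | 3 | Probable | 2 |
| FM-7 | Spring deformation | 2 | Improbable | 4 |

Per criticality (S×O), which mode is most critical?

Criticality = Severity × Occurrence:
  FM-1: 3 × 3 = 9
  FM-2: 5 × 4 = 20
  FM-3: 3 × 1 = 3
  FM-4: 4 × 4 = 16
  FM-5: 5 × 3 = 15
  FM-6: 3 × 4 = 12
  FM-7: 2 × 1 = 2
Highest criticality is 20 → FM-2.

FM-2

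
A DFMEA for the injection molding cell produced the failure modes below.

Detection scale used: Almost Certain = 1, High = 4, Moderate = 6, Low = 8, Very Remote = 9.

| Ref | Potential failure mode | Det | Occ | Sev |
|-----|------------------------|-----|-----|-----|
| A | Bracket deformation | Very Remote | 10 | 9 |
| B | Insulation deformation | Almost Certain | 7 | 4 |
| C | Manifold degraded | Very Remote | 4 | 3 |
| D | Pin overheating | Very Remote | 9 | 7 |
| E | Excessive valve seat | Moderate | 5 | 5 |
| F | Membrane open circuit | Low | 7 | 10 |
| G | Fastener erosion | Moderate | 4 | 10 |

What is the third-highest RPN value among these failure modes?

RPN = Severity × Occurrence × Detection:
  A: 9 × 10 × 9 = 810
  B: 4 × 7 × 1 = 28
  C: 3 × 4 × 9 = 108
  D: 7 × 9 × 9 = 567
  E: 5 × 5 × 6 = 150
  F: 10 × 7 × 8 = 560
  G: 10 × 4 × 6 = 240
Sorted descending: 810, 567, 560, 240, 150, 108, 28.
The third-highest RPN is 560 (F).

560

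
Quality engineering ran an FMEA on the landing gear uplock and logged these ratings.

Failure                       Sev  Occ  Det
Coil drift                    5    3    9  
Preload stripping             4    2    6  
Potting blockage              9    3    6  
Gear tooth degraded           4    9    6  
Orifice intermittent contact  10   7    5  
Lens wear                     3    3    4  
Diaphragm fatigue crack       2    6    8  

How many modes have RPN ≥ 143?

3

RPN = Severity × Occurrence × Detection:
  Coil drift: 5 × 3 × 9 = 135
  Preload stripping: 4 × 2 × 6 = 48
  Potting blockage: 9 × 3 × 6 = 162
  Gear tooth degraded: 4 × 9 × 6 = 216
  Orifice intermittent contact: 10 × 7 × 5 = 350
  Lens wear: 3 × 3 × 4 = 36
  Diaphragm fatigue crack: 2 × 6 × 8 = 96
Modes with RPN ≥ 143: Potting blockage (162), Gear tooth degraded (216), Orifice intermittent contact (350) → 3.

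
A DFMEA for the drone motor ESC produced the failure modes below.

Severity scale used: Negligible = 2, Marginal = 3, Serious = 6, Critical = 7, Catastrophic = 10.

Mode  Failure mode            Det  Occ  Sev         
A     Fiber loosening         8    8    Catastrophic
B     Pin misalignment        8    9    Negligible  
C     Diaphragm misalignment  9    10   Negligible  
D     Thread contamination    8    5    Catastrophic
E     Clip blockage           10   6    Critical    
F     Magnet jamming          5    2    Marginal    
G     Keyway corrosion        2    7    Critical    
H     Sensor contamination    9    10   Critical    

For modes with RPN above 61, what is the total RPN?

RPN = Severity × Occurrence × Detection:
  A: 10 × 8 × 8 = 640
  B: 2 × 9 × 8 = 144
  C: 2 × 10 × 9 = 180
  D: 10 × 5 × 8 = 400
  E: 7 × 6 × 10 = 420
  F: 3 × 2 × 5 = 30
  G: 7 × 7 × 2 = 98
  H: 7 × 10 × 9 = 630
RPN > 61: A (640), B (144), C (180), D (400), E (420), G (98), H (630).
Sum: 640 + 144 + 180 + 400 + 420 + 98 + 630 = 2512.

2512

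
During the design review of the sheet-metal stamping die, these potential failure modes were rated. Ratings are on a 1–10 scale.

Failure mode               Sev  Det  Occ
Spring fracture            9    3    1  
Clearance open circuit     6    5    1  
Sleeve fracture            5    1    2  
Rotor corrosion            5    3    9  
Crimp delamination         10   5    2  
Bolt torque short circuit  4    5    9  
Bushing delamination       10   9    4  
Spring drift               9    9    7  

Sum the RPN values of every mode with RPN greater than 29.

RPN = Severity × Occurrence × Detection:
  Spring fracture: 9 × 1 × 3 = 27
  Clearance open circuit: 6 × 1 × 5 = 30
  Sleeve fracture: 5 × 2 × 1 = 10
  Rotor corrosion: 5 × 9 × 3 = 135
  Crimp delamination: 10 × 2 × 5 = 100
  Bolt torque short circuit: 4 × 9 × 5 = 180
  Bushing delamination: 10 × 4 × 9 = 360
  Spring drift: 9 × 7 × 9 = 567
RPN > 29: Clearance open circuit (30), Rotor corrosion (135), Crimp delamination (100), Bolt torque short circuit (180), Bushing delamination (360), Spring drift (567).
Sum: 30 + 135 + 100 + 180 + 360 + 567 = 1372.

1372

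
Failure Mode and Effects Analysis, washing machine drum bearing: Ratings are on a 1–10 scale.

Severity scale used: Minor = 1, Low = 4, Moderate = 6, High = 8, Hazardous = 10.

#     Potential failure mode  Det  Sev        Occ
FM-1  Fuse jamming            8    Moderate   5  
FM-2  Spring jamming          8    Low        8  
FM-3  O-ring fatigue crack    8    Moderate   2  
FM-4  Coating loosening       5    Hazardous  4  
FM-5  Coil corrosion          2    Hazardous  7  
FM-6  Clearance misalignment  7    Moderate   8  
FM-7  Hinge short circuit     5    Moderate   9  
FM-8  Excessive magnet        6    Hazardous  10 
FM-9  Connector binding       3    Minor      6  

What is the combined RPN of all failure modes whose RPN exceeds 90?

RPN = Severity × Occurrence × Detection:
  FM-1: 6 × 5 × 8 = 240
  FM-2: 4 × 8 × 8 = 256
  FM-3: 6 × 2 × 8 = 96
  FM-4: 10 × 4 × 5 = 200
  FM-5: 10 × 7 × 2 = 140
  FM-6: 6 × 8 × 7 = 336
  FM-7: 6 × 9 × 5 = 270
  FM-8: 10 × 10 × 6 = 600
  FM-9: 1 × 6 × 3 = 18
RPN > 90: FM-1 (240), FM-2 (256), FM-3 (96), FM-4 (200), FM-5 (140), FM-6 (336), FM-7 (270), FM-8 (600).
Sum: 240 + 256 + 96 + 200 + 140 + 336 + 270 + 600 = 2138.

2138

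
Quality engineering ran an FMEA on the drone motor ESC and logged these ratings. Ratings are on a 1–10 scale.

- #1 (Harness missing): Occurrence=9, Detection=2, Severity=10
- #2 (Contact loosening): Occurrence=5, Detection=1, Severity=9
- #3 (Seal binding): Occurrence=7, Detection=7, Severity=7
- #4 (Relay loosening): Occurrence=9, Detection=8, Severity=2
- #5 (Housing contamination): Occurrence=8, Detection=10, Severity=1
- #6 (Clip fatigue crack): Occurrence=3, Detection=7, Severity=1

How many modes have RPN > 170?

2

RPN = Severity × Occurrence × Detection:
  #1: 10 × 9 × 2 = 180
  #2: 9 × 5 × 1 = 45
  #3: 7 × 7 × 7 = 343
  #4: 2 × 9 × 8 = 144
  #5: 1 × 8 × 10 = 80
  #6: 1 × 3 × 7 = 21
Modes with RPN > 170: #1 (180), #3 (343) → 2.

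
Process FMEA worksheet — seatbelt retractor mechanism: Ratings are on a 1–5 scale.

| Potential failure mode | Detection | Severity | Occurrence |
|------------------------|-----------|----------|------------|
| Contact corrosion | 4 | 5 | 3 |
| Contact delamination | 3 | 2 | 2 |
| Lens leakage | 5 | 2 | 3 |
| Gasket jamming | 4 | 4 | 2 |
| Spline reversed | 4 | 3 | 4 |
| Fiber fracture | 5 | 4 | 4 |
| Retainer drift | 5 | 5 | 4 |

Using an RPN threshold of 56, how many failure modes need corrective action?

3

RPN = Severity × Occurrence × Detection:
  Contact corrosion: 5 × 3 × 4 = 60
  Contact delamination: 2 × 2 × 3 = 12
  Lens leakage: 2 × 3 × 5 = 30
  Gasket jamming: 4 × 2 × 4 = 32
  Spline reversed: 3 × 4 × 4 = 48
  Fiber fracture: 4 × 4 × 5 = 80
  Retainer drift: 5 × 4 × 5 = 100
Modes with RPN ≥ 56: Contact corrosion (60), Fiber fracture (80), Retainer drift (100) → 3.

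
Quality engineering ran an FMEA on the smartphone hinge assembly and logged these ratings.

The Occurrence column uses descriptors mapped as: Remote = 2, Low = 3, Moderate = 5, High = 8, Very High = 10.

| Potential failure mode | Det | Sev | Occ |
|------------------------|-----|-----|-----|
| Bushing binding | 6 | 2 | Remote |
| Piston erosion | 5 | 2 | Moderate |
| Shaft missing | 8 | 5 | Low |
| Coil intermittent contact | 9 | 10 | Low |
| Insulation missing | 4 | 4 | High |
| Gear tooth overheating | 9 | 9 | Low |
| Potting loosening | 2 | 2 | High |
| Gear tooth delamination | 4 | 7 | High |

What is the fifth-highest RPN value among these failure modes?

RPN = Severity × Occurrence × Detection:
  Bushing binding: 2 × 2 × 6 = 24
  Piston erosion: 2 × 5 × 5 = 50
  Shaft missing: 5 × 3 × 8 = 120
  Coil intermittent contact: 10 × 3 × 9 = 270
  Insulation missing: 4 × 8 × 4 = 128
  Gear tooth overheating: 9 × 3 × 9 = 243
  Potting loosening: 2 × 8 × 2 = 32
  Gear tooth delamination: 7 × 8 × 4 = 224
Sorted descending: 270, 243, 224, 128, 120, 50, 32, 24.
The fifth-highest RPN is 120 (Shaft missing).

120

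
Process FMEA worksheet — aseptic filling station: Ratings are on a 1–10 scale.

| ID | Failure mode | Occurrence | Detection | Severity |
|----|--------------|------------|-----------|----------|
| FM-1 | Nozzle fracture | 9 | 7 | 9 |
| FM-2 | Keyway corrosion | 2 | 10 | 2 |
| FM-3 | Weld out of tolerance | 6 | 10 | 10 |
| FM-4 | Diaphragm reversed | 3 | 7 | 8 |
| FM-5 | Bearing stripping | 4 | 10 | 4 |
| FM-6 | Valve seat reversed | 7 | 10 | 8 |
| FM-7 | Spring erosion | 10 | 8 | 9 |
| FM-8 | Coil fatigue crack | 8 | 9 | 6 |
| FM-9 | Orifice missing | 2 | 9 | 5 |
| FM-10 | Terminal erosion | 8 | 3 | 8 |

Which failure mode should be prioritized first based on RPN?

FM-7

RPN = Severity × Occurrence × Detection:
  FM-1: 9 × 9 × 7 = 567
  FM-2: 2 × 2 × 10 = 40
  FM-3: 10 × 6 × 10 = 600
  FM-4: 8 × 3 × 7 = 168
  FM-5: 4 × 4 × 10 = 160
  FM-6: 8 × 7 × 10 = 560
  FM-7: 9 × 10 × 8 = 720
  FM-8: 6 × 8 × 9 = 432
  FM-9: 5 × 2 × 9 = 90
  FM-10: 8 × 8 × 3 = 192
Highest RPN is 720 → FM-7.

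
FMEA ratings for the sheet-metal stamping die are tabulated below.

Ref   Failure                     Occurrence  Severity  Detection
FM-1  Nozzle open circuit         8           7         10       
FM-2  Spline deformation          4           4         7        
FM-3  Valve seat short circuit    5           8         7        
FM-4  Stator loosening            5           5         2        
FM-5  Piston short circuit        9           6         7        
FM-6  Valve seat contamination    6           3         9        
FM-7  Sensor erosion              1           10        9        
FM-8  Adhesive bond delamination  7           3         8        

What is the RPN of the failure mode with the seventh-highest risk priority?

90

RPN = Severity × Occurrence × Detection:
  FM-1: 7 × 8 × 10 = 560
  FM-2: 4 × 4 × 7 = 112
  FM-3: 8 × 5 × 7 = 280
  FM-4: 5 × 5 × 2 = 50
  FM-5: 6 × 9 × 7 = 378
  FM-6: 3 × 6 × 9 = 162
  FM-7: 10 × 1 × 9 = 90
  FM-8: 3 × 7 × 8 = 168
Sorted descending: 560, 378, 280, 168, 162, 112, 90, 50.
The seventh-highest RPN is 90 (FM-7).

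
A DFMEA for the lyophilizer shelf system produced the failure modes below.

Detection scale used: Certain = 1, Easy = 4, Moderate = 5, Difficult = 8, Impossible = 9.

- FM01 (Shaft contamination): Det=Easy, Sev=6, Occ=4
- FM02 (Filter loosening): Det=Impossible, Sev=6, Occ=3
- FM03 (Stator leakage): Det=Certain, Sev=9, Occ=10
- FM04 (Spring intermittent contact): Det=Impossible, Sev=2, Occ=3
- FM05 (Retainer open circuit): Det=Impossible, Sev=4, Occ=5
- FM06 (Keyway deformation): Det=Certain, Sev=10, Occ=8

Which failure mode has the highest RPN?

FM05

RPN = Severity × Occurrence × Detection:
  FM01: 6 × 4 × 4 = 96
  FM02: 6 × 3 × 9 = 162
  FM03: 9 × 10 × 1 = 90
  FM04: 2 × 3 × 9 = 54
  FM05: 4 × 5 × 9 = 180
  FM06: 10 × 8 × 1 = 80
Highest RPN is 180 → FM05.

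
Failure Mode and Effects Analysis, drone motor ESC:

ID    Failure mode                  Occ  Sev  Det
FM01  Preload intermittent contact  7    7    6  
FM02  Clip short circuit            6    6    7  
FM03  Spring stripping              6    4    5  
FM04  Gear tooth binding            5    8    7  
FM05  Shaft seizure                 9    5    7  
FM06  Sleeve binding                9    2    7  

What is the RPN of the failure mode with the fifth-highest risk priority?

126

RPN = Severity × Occurrence × Detection:
  FM01: 7 × 7 × 6 = 294
  FM02: 6 × 6 × 7 = 252
  FM03: 4 × 6 × 5 = 120
  FM04: 8 × 5 × 7 = 280
  FM05: 5 × 9 × 7 = 315
  FM06: 2 × 9 × 7 = 126
Sorted descending: 315, 294, 280, 252, 126, 120.
The fifth-highest RPN is 126 (FM06).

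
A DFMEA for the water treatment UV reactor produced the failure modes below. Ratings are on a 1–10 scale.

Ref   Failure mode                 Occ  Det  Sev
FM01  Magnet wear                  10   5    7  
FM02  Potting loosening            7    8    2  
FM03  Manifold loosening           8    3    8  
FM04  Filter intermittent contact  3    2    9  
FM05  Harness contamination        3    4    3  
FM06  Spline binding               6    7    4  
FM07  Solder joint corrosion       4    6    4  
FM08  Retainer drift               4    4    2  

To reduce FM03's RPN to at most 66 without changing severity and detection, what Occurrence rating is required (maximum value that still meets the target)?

FM03: S=8, O=8, D=3 → current RPN = 192.
Fixed product = 24. Need 24 × O ≤ 66, so O ≤ 66/24 = 2.75.
Maximum integer Occurrence rating = 2 (gives RPN 48; O=3 would give 72 > 66).

2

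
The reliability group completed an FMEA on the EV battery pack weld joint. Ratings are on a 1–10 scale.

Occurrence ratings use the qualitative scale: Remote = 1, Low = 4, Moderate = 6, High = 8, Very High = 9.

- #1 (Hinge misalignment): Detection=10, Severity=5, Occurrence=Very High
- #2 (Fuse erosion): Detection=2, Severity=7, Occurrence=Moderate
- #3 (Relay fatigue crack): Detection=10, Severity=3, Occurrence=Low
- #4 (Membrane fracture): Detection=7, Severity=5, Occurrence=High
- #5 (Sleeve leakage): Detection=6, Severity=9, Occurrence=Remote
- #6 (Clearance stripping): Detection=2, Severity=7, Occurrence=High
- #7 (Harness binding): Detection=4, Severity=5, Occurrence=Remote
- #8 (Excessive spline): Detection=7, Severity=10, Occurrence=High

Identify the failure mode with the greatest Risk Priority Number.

RPN = Severity × Occurrence × Detection:
  #1: 5 × 9 × 10 = 450
  #2: 7 × 6 × 2 = 84
  #3: 3 × 4 × 10 = 120
  #4: 5 × 8 × 7 = 280
  #5: 9 × 1 × 6 = 54
  #6: 7 × 8 × 2 = 112
  #7: 5 × 1 × 4 = 20
  #8: 10 × 8 × 7 = 560
Highest RPN is 560 → #8.

#8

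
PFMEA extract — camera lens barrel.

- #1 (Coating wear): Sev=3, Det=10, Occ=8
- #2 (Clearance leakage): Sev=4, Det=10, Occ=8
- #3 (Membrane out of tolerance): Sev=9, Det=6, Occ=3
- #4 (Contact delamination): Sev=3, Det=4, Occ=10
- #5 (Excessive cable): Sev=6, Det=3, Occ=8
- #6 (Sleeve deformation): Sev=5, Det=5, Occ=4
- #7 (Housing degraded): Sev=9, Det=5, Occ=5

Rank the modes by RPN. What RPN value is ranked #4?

RPN = Severity × Occurrence × Detection:
  #1: 3 × 8 × 10 = 240
  #2: 4 × 8 × 10 = 320
  #3: 9 × 3 × 6 = 162
  #4: 3 × 10 × 4 = 120
  #5: 6 × 8 × 3 = 144
  #6: 5 × 4 × 5 = 100
  #7: 9 × 5 × 5 = 225
Sorted descending: 320, 240, 225, 162, 144, 120, 100.
The fourth-highest RPN is 162 (#3).

162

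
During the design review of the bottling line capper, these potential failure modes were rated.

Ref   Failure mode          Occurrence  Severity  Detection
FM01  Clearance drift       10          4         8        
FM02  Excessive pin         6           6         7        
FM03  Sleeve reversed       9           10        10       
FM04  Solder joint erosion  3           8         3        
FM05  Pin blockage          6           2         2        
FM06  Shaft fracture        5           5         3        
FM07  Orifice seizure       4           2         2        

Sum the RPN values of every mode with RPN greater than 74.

1547

RPN = Severity × Occurrence × Detection:
  FM01: 4 × 10 × 8 = 320
  FM02: 6 × 6 × 7 = 252
  FM03: 10 × 9 × 10 = 900
  FM04: 8 × 3 × 3 = 72
  FM05: 2 × 6 × 2 = 24
  FM06: 5 × 5 × 3 = 75
  FM07: 2 × 4 × 2 = 16
RPN > 74: FM01 (320), FM02 (252), FM03 (900), FM06 (75).
Sum: 320 + 252 + 900 + 75 = 1547.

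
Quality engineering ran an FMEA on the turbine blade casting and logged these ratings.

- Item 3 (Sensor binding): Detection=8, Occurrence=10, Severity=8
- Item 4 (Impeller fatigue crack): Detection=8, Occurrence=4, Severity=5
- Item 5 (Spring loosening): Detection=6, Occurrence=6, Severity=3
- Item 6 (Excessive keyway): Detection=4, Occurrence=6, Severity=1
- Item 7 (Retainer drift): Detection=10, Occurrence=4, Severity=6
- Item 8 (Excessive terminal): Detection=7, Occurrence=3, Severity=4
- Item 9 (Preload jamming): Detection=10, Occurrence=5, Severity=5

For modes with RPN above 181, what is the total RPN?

1130

RPN = Severity × Occurrence × Detection:
  Item 3: 8 × 10 × 8 = 640
  Item 4: 5 × 4 × 8 = 160
  Item 5: 3 × 6 × 6 = 108
  Item 6: 1 × 6 × 4 = 24
  Item 7: 6 × 4 × 10 = 240
  Item 8: 4 × 3 × 7 = 84
  Item 9: 5 × 5 × 10 = 250
RPN > 181: Item 3 (640), Item 7 (240), Item 9 (250).
Sum: 640 + 240 + 250 = 1130.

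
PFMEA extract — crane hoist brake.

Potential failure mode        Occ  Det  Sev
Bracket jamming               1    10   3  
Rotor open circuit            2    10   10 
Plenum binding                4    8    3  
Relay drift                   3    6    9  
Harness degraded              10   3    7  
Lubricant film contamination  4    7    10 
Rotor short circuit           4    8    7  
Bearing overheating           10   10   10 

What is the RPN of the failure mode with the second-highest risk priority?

RPN = Severity × Occurrence × Detection:
  Bracket jamming: 3 × 1 × 10 = 30
  Rotor open circuit: 10 × 2 × 10 = 200
  Plenum binding: 3 × 4 × 8 = 96
  Relay drift: 9 × 3 × 6 = 162
  Harness degraded: 7 × 10 × 3 = 210
  Lubricant film contamination: 10 × 4 × 7 = 280
  Rotor short circuit: 7 × 4 × 8 = 224
  Bearing overheating: 10 × 10 × 10 = 1000
Sorted descending: 1000, 280, 224, 210, 200, 162, 96, 30.
The second-highest RPN is 280 (Lubricant film contamination).

280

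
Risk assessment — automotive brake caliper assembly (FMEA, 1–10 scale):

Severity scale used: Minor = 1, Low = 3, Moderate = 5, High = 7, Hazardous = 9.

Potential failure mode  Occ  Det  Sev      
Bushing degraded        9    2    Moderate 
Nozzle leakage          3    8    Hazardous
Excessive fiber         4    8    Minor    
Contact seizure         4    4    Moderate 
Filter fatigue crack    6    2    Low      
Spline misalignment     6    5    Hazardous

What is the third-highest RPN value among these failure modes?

RPN = Severity × Occurrence × Detection:
  Bushing degraded: 5 × 9 × 2 = 90
  Nozzle leakage: 9 × 3 × 8 = 216
  Excessive fiber: 1 × 4 × 8 = 32
  Contact seizure: 5 × 4 × 4 = 80
  Filter fatigue crack: 3 × 6 × 2 = 36
  Spline misalignment: 9 × 6 × 5 = 270
Sorted descending: 270, 216, 90, 80, 36, 32.
The third-highest RPN is 90 (Bushing degraded).

90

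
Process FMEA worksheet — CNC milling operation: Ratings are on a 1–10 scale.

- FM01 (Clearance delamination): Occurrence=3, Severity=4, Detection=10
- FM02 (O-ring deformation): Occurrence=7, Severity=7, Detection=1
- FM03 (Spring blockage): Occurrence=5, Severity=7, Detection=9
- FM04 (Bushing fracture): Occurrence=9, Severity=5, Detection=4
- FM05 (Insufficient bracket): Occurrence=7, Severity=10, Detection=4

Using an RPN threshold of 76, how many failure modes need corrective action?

RPN = Severity × Occurrence × Detection:
  FM01: 4 × 3 × 10 = 120
  FM02: 7 × 7 × 1 = 49
  FM03: 7 × 5 × 9 = 315
  FM04: 5 × 9 × 4 = 180
  FM05: 10 × 7 × 4 = 280
Modes with RPN ≥ 76: FM01 (120), FM03 (315), FM04 (180), FM05 (280) → 4.

4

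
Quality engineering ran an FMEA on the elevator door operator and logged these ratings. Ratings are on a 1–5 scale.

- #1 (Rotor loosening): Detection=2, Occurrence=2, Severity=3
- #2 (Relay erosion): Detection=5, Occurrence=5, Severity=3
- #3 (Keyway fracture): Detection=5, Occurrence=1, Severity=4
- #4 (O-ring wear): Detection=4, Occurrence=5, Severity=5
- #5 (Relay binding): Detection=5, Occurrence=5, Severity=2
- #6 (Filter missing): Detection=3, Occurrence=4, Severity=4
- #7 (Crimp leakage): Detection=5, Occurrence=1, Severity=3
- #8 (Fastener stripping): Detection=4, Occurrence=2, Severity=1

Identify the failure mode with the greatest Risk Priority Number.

RPN = Severity × Occurrence × Detection:
  #1: 3 × 2 × 2 = 12
  #2: 3 × 5 × 5 = 75
  #3: 4 × 1 × 5 = 20
  #4: 5 × 5 × 4 = 100
  #5: 2 × 5 × 5 = 50
  #6: 4 × 4 × 3 = 48
  #7: 3 × 1 × 5 = 15
  #8: 1 × 2 × 4 = 8
Highest RPN is 100 → #4.

#4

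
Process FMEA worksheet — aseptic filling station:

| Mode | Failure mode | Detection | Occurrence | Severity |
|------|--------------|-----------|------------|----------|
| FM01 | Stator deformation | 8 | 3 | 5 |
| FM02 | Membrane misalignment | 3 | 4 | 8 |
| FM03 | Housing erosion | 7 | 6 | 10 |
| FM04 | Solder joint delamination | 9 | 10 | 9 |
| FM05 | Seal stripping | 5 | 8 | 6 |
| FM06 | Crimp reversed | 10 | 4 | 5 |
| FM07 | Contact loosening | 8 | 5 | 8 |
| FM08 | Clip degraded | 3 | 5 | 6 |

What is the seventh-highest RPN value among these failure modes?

96

RPN = Severity × Occurrence × Detection:
  FM01: 5 × 3 × 8 = 120
  FM02: 8 × 4 × 3 = 96
  FM03: 10 × 6 × 7 = 420
  FM04: 9 × 10 × 9 = 810
  FM05: 6 × 8 × 5 = 240
  FM06: 5 × 4 × 10 = 200
  FM07: 8 × 5 × 8 = 320
  FM08: 6 × 5 × 3 = 90
Sorted descending: 810, 420, 320, 240, 200, 120, 96, 90.
The seventh-highest RPN is 96 (FM02).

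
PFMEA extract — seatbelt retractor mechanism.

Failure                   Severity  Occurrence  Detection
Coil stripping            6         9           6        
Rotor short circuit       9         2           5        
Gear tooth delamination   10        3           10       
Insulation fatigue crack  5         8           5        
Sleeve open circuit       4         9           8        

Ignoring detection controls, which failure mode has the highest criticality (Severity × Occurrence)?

Coil stripping

Criticality = Severity × Occurrence:
  Coil stripping: 6 × 9 = 54
  Rotor short circuit: 9 × 2 = 18
  Gear tooth delamination: 10 × 3 = 30
  Insulation fatigue crack: 5 × 8 = 40
  Sleeve open circuit: 4 × 9 = 36
Highest criticality is 54 → Coil stripping.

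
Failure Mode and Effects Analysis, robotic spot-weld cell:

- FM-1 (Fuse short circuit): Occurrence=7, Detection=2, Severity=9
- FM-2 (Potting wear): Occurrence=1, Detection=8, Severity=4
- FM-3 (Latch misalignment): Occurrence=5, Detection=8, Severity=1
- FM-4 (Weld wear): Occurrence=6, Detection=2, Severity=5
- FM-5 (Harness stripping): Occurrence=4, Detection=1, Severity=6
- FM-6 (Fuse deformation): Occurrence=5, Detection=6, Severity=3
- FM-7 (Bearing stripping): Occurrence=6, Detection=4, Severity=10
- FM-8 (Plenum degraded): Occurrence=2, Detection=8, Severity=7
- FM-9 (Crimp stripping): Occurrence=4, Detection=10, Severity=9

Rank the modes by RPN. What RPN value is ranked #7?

40

RPN = Severity × Occurrence × Detection:
  FM-1: 9 × 7 × 2 = 126
  FM-2: 4 × 1 × 8 = 32
  FM-3: 1 × 5 × 8 = 40
  FM-4: 5 × 6 × 2 = 60
  FM-5: 6 × 4 × 1 = 24
  FM-6: 3 × 5 × 6 = 90
  FM-7: 10 × 6 × 4 = 240
  FM-8: 7 × 2 × 8 = 112
  FM-9: 9 × 4 × 10 = 360
Sorted descending: 360, 240, 126, 112, 90, 60, 40, 32, 24.
The seventh-highest RPN is 40 (FM-3).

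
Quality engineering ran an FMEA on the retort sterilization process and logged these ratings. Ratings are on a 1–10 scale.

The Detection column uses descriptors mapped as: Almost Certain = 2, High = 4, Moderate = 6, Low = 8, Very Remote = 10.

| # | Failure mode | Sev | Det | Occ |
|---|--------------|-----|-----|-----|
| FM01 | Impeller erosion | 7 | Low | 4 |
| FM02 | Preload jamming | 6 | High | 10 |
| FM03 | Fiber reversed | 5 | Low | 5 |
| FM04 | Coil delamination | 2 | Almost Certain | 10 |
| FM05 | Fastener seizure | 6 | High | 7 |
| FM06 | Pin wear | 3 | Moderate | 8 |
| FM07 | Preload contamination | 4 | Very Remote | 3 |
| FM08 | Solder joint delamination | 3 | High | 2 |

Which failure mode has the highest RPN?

RPN = Severity × Occurrence × Detection:
  FM01: 7 × 4 × 8 = 224
  FM02: 6 × 10 × 4 = 240
  FM03: 5 × 5 × 8 = 200
  FM04: 2 × 10 × 2 = 40
  FM05: 6 × 7 × 4 = 168
  FM06: 3 × 8 × 6 = 144
  FM07: 4 × 3 × 10 = 120
  FM08: 3 × 2 × 4 = 24
Highest RPN is 240 → FM02.

FM02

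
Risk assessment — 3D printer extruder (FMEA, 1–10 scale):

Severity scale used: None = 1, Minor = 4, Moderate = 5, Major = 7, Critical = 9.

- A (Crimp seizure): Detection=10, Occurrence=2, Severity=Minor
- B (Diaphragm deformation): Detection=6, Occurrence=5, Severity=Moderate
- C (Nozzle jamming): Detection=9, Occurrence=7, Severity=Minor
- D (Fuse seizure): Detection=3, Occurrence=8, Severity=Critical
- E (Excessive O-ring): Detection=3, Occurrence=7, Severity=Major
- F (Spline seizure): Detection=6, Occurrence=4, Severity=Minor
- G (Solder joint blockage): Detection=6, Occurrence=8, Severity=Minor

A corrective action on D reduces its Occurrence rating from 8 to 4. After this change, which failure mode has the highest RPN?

C

RPN = Severity × Occurrence × Detection:
  A: 4 × 2 × 10 = 80
  B: 5 × 5 × 6 = 150
  C: 4 × 7 × 9 = 252
  D: 9 × 8 × 3 = 216
  E: 7 × 7 × 3 = 147
  F: 4 × 4 × 6 = 96
  G: 4 × 8 × 6 = 192
After action: D → 9 × 4 × 3 = 108.
Revised RPNs: C=252, G=192, B=150, E=147, D=108, F=96, A=80.
Highest is now C (252).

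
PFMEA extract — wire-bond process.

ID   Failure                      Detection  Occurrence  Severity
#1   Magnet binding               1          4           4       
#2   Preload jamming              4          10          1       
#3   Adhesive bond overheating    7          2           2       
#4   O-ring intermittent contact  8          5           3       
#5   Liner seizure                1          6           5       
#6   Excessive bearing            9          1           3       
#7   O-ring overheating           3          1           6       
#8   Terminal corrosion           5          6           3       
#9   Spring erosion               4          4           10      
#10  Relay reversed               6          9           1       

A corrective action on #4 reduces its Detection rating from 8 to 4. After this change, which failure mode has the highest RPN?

#9

RPN = Severity × Occurrence × Detection:
  #1: 4 × 4 × 1 = 16
  #2: 1 × 10 × 4 = 40
  #3: 2 × 2 × 7 = 28
  #4: 3 × 5 × 8 = 120
  #5: 5 × 6 × 1 = 30
  #6: 3 × 1 × 9 = 27
  #7: 6 × 1 × 3 = 18
  #8: 3 × 6 × 5 = 90
  #9: 10 × 4 × 4 = 160
  #10: 1 × 9 × 6 = 54
After action: #4 → 3 × 5 × 4 = 60.
Revised RPNs: #9=160, #8=90, #4=60, #10=54, #2=40, #5=30, #3=28, #6=27, #7=18, #1=16.
Highest is now #9 (160).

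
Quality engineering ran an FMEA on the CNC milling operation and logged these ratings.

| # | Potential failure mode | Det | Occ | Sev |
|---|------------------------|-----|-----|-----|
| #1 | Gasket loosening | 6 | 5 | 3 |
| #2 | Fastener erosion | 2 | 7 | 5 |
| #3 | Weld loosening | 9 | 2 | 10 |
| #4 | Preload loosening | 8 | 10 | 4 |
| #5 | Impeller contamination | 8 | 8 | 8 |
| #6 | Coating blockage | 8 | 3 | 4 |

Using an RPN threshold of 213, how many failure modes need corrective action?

RPN = Severity × Occurrence × Detection:
  #1: 3 × 5 × 6 = 90
  #2: 5 × 7 × 2 = 70
  #3: 10 × 2 × 9 = 180
  #4: 4 × 10 × 8 = 320
  #5: 8 × 8 × 8 = 512
  #6: 4 × 3 × 8 = 96
Modes with RPN ≥ 213: #4 (320), #5 (512) → 2.

2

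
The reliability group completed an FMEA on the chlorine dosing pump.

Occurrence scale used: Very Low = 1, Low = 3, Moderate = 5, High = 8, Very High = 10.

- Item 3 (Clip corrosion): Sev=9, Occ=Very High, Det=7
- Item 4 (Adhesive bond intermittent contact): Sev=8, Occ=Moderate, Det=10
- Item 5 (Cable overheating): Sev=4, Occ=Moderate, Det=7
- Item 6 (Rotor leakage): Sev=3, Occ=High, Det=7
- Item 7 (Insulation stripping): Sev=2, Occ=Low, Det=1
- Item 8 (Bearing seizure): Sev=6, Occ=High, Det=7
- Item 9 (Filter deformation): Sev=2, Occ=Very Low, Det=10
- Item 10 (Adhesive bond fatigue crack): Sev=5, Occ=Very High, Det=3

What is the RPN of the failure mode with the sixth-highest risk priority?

RPN = Severity × Occurrence × Detection:
  Item 3: 9 × 10 × 7 = 630
  Item 4: 8 × 5 × 10 = 400
  Item 5: 4 × 5 × 7 = 140
  Item 6: 3 × 8 × 7 = 168
  Item 7: 2 × 3 × 1 = 6
  Item 8: 6 × 8 × 7 = 336
  Item 9: 2 × 1 × 10 = 20
  Item 10: 5 × 10 × 3 = 150
Sorted descending: 630, 400, 336, 168, 150, 140, 20, 6.
The sixth-highest RPN is 140 (Item 5).

140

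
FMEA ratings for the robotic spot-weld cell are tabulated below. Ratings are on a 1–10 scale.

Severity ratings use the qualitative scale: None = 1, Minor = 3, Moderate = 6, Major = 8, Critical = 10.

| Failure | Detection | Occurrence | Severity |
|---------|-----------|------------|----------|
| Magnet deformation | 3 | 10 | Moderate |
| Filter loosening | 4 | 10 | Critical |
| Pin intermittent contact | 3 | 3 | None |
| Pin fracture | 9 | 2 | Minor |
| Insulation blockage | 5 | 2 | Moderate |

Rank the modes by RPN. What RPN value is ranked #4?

54

RPN = Severity × Occurrence × Detection:
  Magnet deformation: 6 × 10 × 3 = 180
  Filter loosening: 10 × 10 × 4 = 400
  Pin intermittent contact: 1 × 3 × 3 = 9
  Pin fracture: 3 × 2 × 9 = 54
  Insulation blockage: 6 × 2 × 5 = 60
Sorted descending: 400, 180, 60, 54, 9.
The fourth-highest RPN is 54 (Pin fracture).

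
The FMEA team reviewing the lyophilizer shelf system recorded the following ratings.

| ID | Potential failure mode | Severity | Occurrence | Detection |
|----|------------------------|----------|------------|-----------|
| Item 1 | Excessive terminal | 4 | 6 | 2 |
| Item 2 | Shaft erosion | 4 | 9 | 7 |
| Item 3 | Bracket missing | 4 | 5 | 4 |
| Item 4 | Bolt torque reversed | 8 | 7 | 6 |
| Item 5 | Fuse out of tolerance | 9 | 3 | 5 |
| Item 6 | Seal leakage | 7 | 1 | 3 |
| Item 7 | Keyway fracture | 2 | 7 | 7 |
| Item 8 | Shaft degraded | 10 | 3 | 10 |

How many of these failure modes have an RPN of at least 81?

5

RPN = Severity × Occurrence × Detection:
  Item 1: 4 × 6 × 2 = 48
  Item 2: 4 × 9 × 7 = 252
  Item 3: 4 × 5 × 4 = 80
  Item 4: 8 × 7 × 6 = 336
  Item 5: 9 × 3 × 5 = 135
  Item 6: 7 × 1 × 3 = 21
  Item 7: 2 × 7 × 7 = 98
  Item 8: 10 × 3 × 10 = 300
Modes with RPN ≥ 81: Item 2 (252), Item 4 (336), Item 5 (135), Item 7 (98), Item 8 (300) → 5.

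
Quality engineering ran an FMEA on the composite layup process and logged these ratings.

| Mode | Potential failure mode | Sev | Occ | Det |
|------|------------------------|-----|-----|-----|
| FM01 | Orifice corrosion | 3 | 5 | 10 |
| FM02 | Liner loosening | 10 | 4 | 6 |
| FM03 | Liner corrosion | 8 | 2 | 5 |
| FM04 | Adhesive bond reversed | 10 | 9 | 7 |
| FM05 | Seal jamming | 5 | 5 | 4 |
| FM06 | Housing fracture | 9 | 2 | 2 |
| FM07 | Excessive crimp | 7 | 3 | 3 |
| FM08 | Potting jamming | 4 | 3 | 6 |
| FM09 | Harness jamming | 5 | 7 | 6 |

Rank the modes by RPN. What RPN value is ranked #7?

RPN = Severity × Occurrence × Detection:
  FM01: 3 × 5 × 10 = 150
  FM02: 10 × 4 × 6 = 240
  FM03: 8 × 2 × 5 = 80
  FM04: 10 × 9 × 7 = 630
  FM05: 5 × 5 × 4 = 100
  FM06: 9 × 2 × 2 = 36
  FM07: 7 × 3 × 3 = 63
  FM08: 4 × 3 × 6 = 72
  FM09: 5 × 7 × 6 = 210
Sorted descending: 630, 240, 210, 150, 100, 80, 72, 63, 36.
The seventh-highest RPN is 72 (FM08).

72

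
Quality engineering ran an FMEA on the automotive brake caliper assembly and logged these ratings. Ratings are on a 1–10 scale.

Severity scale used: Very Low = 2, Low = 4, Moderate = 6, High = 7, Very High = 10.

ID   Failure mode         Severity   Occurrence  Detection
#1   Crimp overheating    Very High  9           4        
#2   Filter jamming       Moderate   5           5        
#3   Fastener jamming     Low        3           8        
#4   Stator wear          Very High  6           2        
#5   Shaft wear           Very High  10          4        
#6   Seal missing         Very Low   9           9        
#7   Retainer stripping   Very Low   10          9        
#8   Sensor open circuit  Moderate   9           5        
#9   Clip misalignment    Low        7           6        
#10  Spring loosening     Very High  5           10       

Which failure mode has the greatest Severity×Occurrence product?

Criticality = Severity × Occurrence:
  #1: 10 × 9 = 90
  #2: 6 × 5 = 30
  #3: 4 × 3 = 12
  #4: 10 × 6 = 60
  #5: 10 × 10 = 100
  #6: 2 × 9 = 18
  #7: 2 × 10 = 20
  #8: 6 × 9 = 54
  #9: 4 × 7 = 28
  #10: 10 × 5 = 50
Highest criticality is 100 → #5.

#5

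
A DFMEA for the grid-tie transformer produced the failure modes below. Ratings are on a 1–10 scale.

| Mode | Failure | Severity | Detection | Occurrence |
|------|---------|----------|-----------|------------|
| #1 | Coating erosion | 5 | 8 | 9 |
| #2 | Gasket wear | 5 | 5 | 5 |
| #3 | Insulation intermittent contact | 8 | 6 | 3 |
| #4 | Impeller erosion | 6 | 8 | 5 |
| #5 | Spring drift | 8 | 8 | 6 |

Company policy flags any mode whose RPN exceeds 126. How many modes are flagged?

RPN = Severity × Occurrence × Detection:
  #1: 5 × 9 × 8 = 360
  #2: 5 × 5 × 5 = 125
  #3: 8 × 3 × 6 = 144
  #4: 6 × 5 × 8 = 240
  #5: 8 × 6 × 8 = 384
Modes with RPN > 126: #1 (360), #3 (144), #4 (240), #5 (384) → 4.

4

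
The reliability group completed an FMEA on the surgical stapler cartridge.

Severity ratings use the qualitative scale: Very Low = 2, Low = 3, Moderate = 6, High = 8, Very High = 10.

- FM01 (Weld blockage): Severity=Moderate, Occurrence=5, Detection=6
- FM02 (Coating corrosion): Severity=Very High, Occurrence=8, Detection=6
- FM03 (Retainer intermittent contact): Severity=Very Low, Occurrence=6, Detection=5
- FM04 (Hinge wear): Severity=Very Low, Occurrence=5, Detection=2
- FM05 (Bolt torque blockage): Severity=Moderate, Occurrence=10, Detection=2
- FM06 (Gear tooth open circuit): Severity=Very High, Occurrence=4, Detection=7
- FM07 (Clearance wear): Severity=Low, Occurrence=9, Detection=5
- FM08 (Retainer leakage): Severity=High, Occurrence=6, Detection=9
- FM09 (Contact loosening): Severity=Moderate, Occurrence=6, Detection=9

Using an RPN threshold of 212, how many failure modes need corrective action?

RPN = Severity × Occurrence × Detection:
  FM01: 6 × 5 × 6 = 180
  FM02: 10 × 8 × 6 = 480
  FM03: 2 × 6 × 5 = 60
  FM04: 2 × 5 × 2 = 20
  FM05: 6 × 10 × 2 = 120
  FM06: 10 × 4 × 7 = 280
  FM07: 3 × 9 × 5 = 135
  FM08: 8 × 6 × 9 = 432
  FM09: 6 × 6 × 9 = 324
Modes with RPN ≥ 212: FM02 (480), FM06 (280), FM08 (432), FM09 (324) → 4.

4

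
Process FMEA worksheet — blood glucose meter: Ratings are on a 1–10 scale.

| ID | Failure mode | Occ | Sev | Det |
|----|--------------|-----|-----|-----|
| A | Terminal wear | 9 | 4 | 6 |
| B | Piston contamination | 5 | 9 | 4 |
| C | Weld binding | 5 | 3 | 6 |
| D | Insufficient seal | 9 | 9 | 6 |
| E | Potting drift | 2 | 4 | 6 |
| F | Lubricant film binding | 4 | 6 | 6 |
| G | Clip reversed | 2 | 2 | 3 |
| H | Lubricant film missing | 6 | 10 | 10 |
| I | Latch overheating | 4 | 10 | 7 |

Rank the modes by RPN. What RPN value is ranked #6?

RPN = Severity × Occurrence × Detection:
  A: 4 × 9 × 6 = 216
  B: 9 × 5 × 4 = 180
  C: 3 × 5 × 6 = 90
  D: 9 × 9 × 6 = 486
  E: 4 × 2 × 6 = 48
  F: 6 × 4 × 6 = 144
  G: 2 × 2 × 3 = 12
  H: 10 × 6 × 10 = 600
  I: 10 × 4 × 7 = 280
Sorted descending: 600, 486, 280, 216, 180, 144, 90, 48, 12.
The sixth-highest RPN is 144 (F).

144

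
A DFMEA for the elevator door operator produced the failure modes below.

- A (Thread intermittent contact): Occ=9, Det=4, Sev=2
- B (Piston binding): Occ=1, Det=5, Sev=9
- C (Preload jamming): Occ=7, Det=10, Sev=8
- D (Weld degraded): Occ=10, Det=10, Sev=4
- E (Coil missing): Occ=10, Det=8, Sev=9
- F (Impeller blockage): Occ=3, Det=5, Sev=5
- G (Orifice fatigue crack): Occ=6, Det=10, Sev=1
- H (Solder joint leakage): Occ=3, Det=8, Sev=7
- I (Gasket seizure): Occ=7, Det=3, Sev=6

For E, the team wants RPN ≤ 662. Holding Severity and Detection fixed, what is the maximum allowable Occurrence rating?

E: S=9, O=10, D=8 → current RPN = 720.
Fixed product = 72. Need 72 × O ≤ 662, so O ≤ 662/72 = 9.19.
Maximum integer Occurrence rating = 9 (gives RPN 648; O=10 would give 720 > 662).

9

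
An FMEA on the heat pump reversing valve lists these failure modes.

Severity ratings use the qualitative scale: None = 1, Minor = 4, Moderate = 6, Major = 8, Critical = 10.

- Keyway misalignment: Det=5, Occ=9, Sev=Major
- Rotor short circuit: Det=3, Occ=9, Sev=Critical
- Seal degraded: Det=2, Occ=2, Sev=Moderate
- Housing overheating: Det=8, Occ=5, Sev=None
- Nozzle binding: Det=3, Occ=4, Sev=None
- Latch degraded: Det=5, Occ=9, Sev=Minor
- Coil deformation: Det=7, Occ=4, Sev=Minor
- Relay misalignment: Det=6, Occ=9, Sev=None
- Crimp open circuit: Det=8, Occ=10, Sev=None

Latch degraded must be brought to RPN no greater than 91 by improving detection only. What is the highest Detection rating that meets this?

2

Latch degraded: S=4, O=9, D=5 → current RPN = 180.
Fixed product = 36. Need 36 × D ≤ 91, so D ≤ 91/36 = 2.53.
Maximum integer Detection rating = 2 (gives RPN 72; D=3 would give 108 > 91).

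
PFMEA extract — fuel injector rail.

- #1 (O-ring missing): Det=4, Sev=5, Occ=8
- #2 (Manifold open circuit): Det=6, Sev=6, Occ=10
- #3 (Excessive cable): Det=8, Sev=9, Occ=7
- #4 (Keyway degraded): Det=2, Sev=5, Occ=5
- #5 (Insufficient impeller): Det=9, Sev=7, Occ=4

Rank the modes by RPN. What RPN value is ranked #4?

160

RPN = Severity × Occurrence × Detection:
  #1: 5 × 8 × 4 = 160
  #2: 6 × 10 × 6 = 360
  #3: 9 × 7 × 8 = 504
  #4: 5 × 5 × 2 = 50
  #5: 7 × 4 × 9 = 252
Sorted descending: 504, 360, 252, 160, 50.
The fourth-highest RPN is 160 (#1).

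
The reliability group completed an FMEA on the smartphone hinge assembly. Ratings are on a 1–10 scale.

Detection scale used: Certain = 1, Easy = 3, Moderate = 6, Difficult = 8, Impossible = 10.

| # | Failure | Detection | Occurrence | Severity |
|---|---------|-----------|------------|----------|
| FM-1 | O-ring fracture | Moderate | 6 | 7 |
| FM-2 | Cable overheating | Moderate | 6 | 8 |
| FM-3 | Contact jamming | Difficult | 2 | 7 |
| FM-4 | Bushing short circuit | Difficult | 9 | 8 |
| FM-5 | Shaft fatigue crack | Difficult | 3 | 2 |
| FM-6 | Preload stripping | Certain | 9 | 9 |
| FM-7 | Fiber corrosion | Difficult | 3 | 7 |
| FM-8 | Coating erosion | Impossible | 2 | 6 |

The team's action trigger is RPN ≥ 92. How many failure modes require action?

6

RPN = Severity × Occurrence × Detection:
  FM-1: 7 × 6 × 6 = 252
  FM-2: 8 × 6 × 6 = 288
  FM-3: 7 × 2 × 8 = 112
  FM-4: 8 × 9 × 8 = 576
  FM-5: 2 × 3 × 8 = 48
  FM-6: 9 × 9 × 1 = 81
  FM-7: 7 × 3 × 8 = 168
  FM-8: 6 × 2 × 10 = 120
Modes with RPN ≥ 92: FM-1 (252), FM-2 (288), FM-3 (112), FM-4 (576), FM-7 (168), FM-8 (120) → 6.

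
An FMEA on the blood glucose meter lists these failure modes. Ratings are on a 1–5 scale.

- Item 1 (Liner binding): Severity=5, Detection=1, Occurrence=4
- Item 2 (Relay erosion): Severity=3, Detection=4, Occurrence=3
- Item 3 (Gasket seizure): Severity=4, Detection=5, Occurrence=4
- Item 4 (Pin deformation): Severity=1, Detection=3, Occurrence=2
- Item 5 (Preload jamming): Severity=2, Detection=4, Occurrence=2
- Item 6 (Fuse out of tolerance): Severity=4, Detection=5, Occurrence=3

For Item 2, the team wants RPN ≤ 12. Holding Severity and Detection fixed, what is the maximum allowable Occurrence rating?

Item 2: S=3, O=3, D=4 → current RPN = 36.
Fixed product = 12. Need 12 × O ≤ 12, so O ≤ 12/12 = 1.00.
Maximum integer Occurrence rating = 1 (gives RPN 12; O=2 would give 24 > 12).

1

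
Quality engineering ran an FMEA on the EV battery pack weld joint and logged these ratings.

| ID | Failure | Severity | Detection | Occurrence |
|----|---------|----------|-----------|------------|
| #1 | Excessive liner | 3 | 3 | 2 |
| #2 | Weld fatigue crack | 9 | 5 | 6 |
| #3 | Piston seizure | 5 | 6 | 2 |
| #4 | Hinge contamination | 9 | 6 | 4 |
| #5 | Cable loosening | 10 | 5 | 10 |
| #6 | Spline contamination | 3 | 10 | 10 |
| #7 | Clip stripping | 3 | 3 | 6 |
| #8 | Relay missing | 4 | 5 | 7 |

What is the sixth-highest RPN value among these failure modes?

60

RPN = Severity × Occurrence × Detection:
  #1: 3 × 2 × 3 = 18
  #2: 9 × 6 × 5 = 270
  #3: 5 × 2 × 6 = 60
  #4: 9 × 4 × 6 = 216
  #5: 10 × 10 × 5 = 500
  #6: 3 × 10 × 10 = 300
  #7: 3 × 6 × 3 = 54
  #8: 4 × 7 × 5 = 140
Sorted descending: 500, 300, 270, 216, 140, 60, 54, 18.
The sixth-highest RPN is 60 (#3).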